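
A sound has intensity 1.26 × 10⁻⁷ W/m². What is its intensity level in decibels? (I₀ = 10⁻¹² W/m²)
β = 10·log₁₀(I/I₀) = 51 dB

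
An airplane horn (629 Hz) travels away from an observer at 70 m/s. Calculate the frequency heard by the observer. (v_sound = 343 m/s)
f_obs = f·v/(v + v_s) = 522.4 Hz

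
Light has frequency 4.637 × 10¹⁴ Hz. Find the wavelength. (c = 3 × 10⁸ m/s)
λ = c/f = 647 nm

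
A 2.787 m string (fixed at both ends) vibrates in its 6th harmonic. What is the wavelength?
λₙ = 2L/n = 0.929 m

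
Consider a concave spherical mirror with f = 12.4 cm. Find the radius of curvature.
R = 2|f| = 24.8 cm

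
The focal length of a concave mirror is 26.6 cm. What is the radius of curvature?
R = 2|f| = 53.2 cm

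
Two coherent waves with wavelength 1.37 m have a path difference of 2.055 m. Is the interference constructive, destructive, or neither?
destructive — path difference = 1.5λ, an odd multiple of λ/2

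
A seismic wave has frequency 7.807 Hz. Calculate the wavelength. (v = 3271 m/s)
λ = v/f = 419 m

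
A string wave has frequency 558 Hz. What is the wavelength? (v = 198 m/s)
λ = v/f = 0.3548 m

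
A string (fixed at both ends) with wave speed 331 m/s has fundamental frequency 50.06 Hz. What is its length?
L = v/(2f₁) = 3.306 m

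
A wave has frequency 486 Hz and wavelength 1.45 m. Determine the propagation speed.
v = fλ = 704.7 m/s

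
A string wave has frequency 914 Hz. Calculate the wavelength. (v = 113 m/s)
λ = v/f = 0.1236 m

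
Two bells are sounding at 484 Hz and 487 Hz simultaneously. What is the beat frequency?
3 Hz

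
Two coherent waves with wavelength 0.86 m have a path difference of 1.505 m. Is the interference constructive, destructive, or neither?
neither (partial) — path difference = 1.75λ, neither a whole number of wavelengths nor an odd multiple of λ/2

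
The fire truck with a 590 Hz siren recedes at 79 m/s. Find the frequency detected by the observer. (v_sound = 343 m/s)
f_obs = f·v/(v + v_s) = 479.5 Hz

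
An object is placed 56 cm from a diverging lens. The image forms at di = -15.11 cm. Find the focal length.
1/f = 1/do + 1/di → f = -20.69 cm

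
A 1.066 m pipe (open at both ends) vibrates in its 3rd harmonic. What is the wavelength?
λₙ = 2L/n = 0.7107 m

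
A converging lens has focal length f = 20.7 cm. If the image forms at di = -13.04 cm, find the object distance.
1/do = 1/f − 1/di → do = 8 cm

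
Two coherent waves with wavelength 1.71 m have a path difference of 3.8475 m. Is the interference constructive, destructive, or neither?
neither (partial) — path difference = 2.25λ, neither a whole number of wavelengths nor an odd multiple of λ/2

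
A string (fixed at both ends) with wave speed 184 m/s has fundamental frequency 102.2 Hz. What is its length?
L = v/(2f₁) = 0.9002 m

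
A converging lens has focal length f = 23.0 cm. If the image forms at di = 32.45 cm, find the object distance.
1/do = 1/f − 1/di → do = 78.98 cm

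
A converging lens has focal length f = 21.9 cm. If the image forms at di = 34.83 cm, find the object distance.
1/do = 1/f − 1/di → do = 58.99 cm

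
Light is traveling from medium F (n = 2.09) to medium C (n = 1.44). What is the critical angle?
θc = arcsin(n₂/n₁) = 43.55°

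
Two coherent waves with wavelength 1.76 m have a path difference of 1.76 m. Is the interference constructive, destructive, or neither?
constructive — path difference = 1λ, a whole number of wavelengths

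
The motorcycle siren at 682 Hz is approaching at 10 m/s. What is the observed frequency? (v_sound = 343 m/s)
f_obs = f·v/(v − v_s) = 702.5 Hz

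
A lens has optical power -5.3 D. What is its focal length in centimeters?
f = 1/P = -18.87 cm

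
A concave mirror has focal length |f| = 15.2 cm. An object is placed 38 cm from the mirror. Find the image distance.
f = +15.2 cm (concave); 1/di = 1/f − 1/do → di = 25.33 cm (real image, in front of mirror)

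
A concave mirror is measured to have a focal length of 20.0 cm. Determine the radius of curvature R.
R = 2|f| = 40 cm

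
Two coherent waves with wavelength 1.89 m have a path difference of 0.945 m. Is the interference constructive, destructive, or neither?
destructive — path difference = 0.5λ, an odd multiple of λ/2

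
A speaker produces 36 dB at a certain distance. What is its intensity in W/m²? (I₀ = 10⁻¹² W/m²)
I = I₀·10^(β/10) = 3.98 × 10⁻⁹ W/m²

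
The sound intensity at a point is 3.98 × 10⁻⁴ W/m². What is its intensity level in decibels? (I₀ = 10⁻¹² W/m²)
β = 10·log₁₀(I/I₀) = 86 dB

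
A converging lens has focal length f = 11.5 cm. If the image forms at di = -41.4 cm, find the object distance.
1/do = 1/f − 1/di → do = 9 cm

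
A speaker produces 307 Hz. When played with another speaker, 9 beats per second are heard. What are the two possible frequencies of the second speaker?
f₂ = 307 ± 9 Hz → 316 Hz or 298 Hz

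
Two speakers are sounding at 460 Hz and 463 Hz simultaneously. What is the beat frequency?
3 Hz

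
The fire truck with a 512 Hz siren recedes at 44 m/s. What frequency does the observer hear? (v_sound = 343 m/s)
f_obs = f·v/(v + v_s) = 453.8 Hz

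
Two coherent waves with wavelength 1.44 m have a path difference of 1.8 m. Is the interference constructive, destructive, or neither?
neither (partial) — path difference = 1.25λ, neither a whole number of wavelengths nor an odd multiple of λ/2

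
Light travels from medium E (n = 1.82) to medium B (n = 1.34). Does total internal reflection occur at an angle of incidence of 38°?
θc = arcsin(n₂/n₁) = 47.41°; 38° < θc, so no — the ray refracts.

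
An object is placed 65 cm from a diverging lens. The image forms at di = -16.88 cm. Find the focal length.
1/f = 1/do + 1/di → f = -22.8 cm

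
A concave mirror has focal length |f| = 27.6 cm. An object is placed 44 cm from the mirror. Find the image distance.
f = +27.6 cm (concave); 1/di = 1/f − 1/do → di = 74.05 cm (real image, in front of mirror)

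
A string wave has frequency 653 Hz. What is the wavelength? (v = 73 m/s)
λ = v/f = 0.1118 m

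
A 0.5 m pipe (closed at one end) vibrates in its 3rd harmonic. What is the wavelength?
λₙ = 4L/n = 0.6667 m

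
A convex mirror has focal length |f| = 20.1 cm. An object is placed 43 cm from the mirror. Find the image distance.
f = −20.1 cm (convex); 1/di = 1/f − 1/do → di = -13.7 cm (virtual image, behind mirror)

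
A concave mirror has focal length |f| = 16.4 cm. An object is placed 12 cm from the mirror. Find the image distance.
f = +16.4 cm (concave); 1/di = 1/f − 1/do → di = -44.73 cm (virtual image, behind mirror)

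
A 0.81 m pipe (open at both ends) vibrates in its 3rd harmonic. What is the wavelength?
λₙ = 2L/n = 0.54 m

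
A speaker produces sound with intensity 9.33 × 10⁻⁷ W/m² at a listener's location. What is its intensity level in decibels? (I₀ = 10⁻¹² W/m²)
β = 10·log₁₀(I/I₀) = 59.7 dB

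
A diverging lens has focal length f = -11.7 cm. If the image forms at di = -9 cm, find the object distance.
1/do = 1/f − 1/di → do = 39 cm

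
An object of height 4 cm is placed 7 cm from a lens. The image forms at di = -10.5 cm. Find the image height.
hi = (-di/do) × ho = 6 cm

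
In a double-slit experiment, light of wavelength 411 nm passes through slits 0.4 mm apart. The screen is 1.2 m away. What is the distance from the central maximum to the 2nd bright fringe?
y = mλL/d = 2.466 mm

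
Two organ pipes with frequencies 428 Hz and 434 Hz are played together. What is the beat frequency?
6 Hz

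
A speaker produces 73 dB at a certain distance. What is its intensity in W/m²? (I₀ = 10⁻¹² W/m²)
I = I₀·10^(β/10) = 2.00 × 10⁻⁵ W/m²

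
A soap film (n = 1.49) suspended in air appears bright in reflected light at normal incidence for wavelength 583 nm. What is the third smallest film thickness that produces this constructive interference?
2nt = (m − ½)λ with m = 3 → t = (m − ½)λ/(2n) = 489.1 nm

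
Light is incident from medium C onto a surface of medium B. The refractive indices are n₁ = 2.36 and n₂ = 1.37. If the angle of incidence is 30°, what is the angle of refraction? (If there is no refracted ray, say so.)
sin θ₂ = (n₁/n₂)·sin θ₁ = 0.8613 → θ₂ = 59.46°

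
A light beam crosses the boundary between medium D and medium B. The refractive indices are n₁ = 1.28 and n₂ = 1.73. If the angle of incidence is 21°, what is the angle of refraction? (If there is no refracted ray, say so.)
sin θ₂ = (n₁/n₂)·sin θ₁ = 0.2652 → θ₂ = 15.38°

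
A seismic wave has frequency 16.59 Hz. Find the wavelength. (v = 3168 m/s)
λ = v/f = 191 m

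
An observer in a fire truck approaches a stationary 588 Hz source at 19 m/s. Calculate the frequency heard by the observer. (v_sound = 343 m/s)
f_obs = f·(v + v_o)/v = 620.6 Hz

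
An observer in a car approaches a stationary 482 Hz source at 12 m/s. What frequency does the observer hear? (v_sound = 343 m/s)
f_obs = f·(v + v_o)/v = 498.9 Hz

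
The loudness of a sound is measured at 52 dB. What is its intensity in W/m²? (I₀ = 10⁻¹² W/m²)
I = I₀·10^(β/10) = 1.58 × 10⁻⁷ W/m²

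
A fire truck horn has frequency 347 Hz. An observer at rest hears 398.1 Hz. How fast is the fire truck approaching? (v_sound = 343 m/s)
v_s = v·(1 − f/f_obs) = 44.03 m/s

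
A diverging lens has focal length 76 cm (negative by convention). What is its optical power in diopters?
P = 1/f = -1.316 D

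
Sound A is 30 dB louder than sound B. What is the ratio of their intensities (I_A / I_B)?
I_A/I_B = 10^(Δβ/10) = 1000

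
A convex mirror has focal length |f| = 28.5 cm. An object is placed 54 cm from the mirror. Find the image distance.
f = −28.5 cm (convex); 1/di = 1/f − 1/do → di = -18.65 cm (virtual image, behind mirror)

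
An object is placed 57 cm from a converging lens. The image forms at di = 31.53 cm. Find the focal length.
1/f = 1/do + 1/di → f = 20.3 cm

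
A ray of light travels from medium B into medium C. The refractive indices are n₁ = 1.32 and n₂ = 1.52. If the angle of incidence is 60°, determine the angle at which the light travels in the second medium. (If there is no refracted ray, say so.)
sin θ₂ = (n₁/n₂)·sin θ₁ = 0.7521 → θ₂ = 48.77°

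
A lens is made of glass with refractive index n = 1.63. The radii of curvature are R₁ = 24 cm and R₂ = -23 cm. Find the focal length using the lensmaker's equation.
1/f = (n − 1)(1/R₁ − 1/R₂) → f = 18.64 cm (converging lens)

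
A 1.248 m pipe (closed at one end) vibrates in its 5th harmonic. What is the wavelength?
λₙ = 4L/n = 0.9984 m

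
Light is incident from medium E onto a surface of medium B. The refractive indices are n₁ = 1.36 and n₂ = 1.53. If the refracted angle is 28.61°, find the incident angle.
sin θ₁ = (n₂/n₁)·sin θ₂ → θ₁ = 32.6°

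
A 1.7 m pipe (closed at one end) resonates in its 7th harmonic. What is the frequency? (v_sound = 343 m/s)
fₙ = nv/(4L) = 353.1 Hz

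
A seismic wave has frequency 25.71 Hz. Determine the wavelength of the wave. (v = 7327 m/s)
λ = v/f = 285 m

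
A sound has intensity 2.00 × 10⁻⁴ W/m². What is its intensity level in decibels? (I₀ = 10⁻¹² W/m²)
β = 10·log₁₀(I/I₀) = 83.01 dB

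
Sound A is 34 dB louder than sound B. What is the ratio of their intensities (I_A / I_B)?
I_A/I_B = 10^(Δβ/10) = 2512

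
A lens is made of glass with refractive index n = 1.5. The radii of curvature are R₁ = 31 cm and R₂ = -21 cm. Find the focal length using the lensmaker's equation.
1/f = (n − 1)(1/R₁ − 1/R₂) → f = 25.04 cm (converging lens)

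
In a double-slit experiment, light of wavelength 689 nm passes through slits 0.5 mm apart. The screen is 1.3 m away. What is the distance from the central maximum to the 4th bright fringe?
y = mλL/d = 7.166 mm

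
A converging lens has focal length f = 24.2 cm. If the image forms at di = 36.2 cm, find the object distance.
1/do = 1/f − 1/di → do = 73 cm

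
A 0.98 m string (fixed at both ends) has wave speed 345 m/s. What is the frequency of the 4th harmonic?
fₙ = nv/(2L) = 704.1 Hz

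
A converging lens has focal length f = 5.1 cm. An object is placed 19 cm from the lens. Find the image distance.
1/di = 1/f − 1/do → di = 6.971 cm (real image)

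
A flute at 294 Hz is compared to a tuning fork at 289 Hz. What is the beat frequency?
5 Hz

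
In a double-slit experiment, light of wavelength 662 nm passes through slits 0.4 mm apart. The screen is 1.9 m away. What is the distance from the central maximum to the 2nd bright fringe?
y = mλL/d = 6.289 mm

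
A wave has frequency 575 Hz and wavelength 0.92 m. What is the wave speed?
v = fλ = 529 m/s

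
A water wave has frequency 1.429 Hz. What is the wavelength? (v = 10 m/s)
λ = v/f = 6.998 m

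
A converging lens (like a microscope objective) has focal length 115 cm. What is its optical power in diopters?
P = 1/f = 0.8696 D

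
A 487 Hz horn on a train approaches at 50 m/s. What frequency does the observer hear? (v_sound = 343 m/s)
f_obs = f·v/(v − v_s) = 570.1 Hz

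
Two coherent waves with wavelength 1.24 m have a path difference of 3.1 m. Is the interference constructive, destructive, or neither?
destructive — path difference = 2.5λ, an odd multiple of λ/2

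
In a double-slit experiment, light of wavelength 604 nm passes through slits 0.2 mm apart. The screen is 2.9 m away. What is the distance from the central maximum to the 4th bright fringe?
y = mλL/d = 35.03 mm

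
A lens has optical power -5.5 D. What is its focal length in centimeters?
f = 1/P = -18.18 cm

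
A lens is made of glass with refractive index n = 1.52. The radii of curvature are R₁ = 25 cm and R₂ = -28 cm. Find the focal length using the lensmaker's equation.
1/f = (n − 1)(1/R₁ − 1/R₂) → f = 25.4 cm (converging lens)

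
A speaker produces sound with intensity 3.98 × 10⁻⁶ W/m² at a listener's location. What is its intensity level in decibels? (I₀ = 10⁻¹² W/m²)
β = 10·log₁₀(I/I₀) = 66 dB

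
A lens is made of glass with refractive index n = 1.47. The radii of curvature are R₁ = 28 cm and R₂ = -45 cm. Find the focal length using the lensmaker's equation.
1/f = (n − 1)(1/R₁ − 1/R₂) → f = 36.72 cm (converging lens)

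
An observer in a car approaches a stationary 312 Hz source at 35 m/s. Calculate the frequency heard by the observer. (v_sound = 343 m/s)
f_obs = f·(v + v_o)/v = 343.8 Hz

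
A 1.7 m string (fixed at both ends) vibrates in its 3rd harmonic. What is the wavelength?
λₙ = 2L/n = 1.133 m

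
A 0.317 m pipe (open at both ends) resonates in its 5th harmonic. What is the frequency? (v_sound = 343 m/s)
fₙ = nv/(2L) = 2705 Hz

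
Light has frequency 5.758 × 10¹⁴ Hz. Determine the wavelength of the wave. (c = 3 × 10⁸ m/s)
λ = c/f = 521 nm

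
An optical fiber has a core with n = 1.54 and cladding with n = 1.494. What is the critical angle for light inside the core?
θc = arcsin(n_cladding/n_core) = 75.96°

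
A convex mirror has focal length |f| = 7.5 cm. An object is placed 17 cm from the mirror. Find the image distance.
f = −7.5 cm (convex); 1/di = 1/f − 1/do → di = -5.204 cm (virtual image, behind mirror)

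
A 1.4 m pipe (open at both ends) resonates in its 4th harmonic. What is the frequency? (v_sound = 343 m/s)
fₙ = nv/(2L) = 490 Hz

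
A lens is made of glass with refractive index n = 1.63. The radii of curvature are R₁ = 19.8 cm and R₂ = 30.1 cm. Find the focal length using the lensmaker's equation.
1/f = (n − 1)(1/R₁ − 1/R₂) → f = 91.84 cm (converging lens)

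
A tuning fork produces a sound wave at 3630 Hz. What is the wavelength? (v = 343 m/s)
λ = v/f = 0.09449 m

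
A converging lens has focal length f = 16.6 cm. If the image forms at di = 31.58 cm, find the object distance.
1/do = 1/f − 1/di → do = 35 cm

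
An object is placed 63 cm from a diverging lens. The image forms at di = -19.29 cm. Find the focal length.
1/f = 1/do + 1/di → f = -27.8 cm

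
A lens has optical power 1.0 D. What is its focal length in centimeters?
f = 1/P = 100 cm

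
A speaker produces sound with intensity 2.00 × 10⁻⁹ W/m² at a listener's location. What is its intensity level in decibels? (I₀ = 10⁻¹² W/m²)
β = 10·log₁₀(I/I₀) = 33.01 dB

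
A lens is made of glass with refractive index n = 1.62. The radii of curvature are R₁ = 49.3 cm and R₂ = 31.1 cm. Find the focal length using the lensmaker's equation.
1/f = (n − 1)(1/R₁ − 1/R₂) → f = -135.9 cm (diverging lens)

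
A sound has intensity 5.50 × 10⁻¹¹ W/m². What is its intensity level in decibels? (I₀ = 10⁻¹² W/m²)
β = 10·log₁₀(I/I₀) = 17.4 dB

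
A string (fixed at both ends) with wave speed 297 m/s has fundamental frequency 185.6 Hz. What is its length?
L = v/(2f₁) = 0.8001 m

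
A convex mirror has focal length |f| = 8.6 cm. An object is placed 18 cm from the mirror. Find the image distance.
f = −8.6 cm (convex); 1/di = 1/f − 1/do → di = -5.82 cm (virtual image, behind mirror)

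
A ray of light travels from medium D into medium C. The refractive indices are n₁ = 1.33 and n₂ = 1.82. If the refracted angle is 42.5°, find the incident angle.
sin θ₁ = (n₂/n₁)·sin θ₂ → θ₁ = 67.59°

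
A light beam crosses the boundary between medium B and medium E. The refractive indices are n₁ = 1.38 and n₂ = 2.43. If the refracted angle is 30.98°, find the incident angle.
sin θ₁ = (n₂/n₁)·sin θ₂ → θ₁ = 65.01°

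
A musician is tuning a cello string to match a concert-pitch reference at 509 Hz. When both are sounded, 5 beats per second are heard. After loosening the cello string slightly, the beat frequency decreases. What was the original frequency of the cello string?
514 Hz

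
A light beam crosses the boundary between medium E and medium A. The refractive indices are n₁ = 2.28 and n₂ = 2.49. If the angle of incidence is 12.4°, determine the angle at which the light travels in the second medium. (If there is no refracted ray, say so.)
sin θ₂ = (n₁/n₂)·sin θ₁ = 0.1966 → θ₂ = 11.34°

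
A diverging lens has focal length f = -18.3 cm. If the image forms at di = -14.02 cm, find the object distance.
1/do = 1/f − 1/di → do = 59.95 cm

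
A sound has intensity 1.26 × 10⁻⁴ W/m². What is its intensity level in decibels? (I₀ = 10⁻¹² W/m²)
β = 10·log₁₀(I/I₀) = 81 dB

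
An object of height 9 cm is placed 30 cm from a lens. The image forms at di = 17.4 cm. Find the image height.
hi = (-di/do) × ho = -5.22 cm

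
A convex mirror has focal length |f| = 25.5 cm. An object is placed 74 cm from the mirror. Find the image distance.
f = −25.5 cm (convex); 1/di = 1/f − 1/do → di = -18.96 cm (virtual image, behind mirror)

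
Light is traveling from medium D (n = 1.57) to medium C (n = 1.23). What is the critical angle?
θc = arcsin(n₂/n₁) = 51.58°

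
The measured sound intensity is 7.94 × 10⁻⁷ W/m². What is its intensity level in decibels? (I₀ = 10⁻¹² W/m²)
β = 10·log₁₀(I/I₀) = 59 dB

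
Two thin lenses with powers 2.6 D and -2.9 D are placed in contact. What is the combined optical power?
P_total = P₁ + P₂ = -0.3 D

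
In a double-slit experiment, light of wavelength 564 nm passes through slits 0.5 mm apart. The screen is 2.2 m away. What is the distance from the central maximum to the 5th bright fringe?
y = mλL/d = 12.41 mm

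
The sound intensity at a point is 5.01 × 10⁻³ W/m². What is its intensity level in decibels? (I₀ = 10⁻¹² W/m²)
β = 10·log₁₀(I/I₀) = 97 dB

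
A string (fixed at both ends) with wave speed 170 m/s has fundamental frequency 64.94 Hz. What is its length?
L = v/(2f₁) = 1.309 m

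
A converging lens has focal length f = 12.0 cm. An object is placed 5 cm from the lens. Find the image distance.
1/di = 1/f − 1/do → di = -8.571 cm (virtual image)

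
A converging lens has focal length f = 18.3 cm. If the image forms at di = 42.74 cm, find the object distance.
1/do = 1/f − 1/di → do = 32 cm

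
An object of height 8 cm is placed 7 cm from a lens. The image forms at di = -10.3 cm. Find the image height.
hi = (-di/do) × ho = 11.77 cm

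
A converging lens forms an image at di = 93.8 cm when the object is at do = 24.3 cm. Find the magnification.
M = −di/do = -3.86 (inverted image)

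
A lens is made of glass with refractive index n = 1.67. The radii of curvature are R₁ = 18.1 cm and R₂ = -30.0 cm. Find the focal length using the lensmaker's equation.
1/f = (n − 1)(1/R₁ − 1/R₂) → f = 16.85 cm (converging lens)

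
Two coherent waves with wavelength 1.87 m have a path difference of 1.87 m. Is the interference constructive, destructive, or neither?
constructive — path difference = 1λ, a whole number of wavelengths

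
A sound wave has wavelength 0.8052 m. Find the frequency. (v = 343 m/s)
f = v/λ = 426 Hz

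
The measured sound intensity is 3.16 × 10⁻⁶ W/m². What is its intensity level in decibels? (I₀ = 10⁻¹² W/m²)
β = 10·log₁₀(I/I₀) = 65 dB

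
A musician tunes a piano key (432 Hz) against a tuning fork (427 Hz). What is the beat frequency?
5 Hz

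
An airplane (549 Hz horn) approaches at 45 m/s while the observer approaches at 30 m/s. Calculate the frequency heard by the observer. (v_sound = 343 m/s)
f_obs = f·(v + v_o)/(v − v_s) = 687.2 Hz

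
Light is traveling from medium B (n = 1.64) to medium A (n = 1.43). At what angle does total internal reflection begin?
θc = arcsin(n₂/n₁) = 60.69°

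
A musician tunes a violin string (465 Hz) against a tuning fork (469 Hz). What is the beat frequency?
4 Hz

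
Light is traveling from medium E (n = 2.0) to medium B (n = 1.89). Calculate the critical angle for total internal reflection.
θc = arcsin(n₂/n₁) = 70.91°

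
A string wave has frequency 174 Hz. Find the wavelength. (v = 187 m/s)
λ = v/f = 1.075 m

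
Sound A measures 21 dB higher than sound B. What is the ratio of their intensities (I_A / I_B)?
I_A/I_B = 10^(Δβ/10) = 125.9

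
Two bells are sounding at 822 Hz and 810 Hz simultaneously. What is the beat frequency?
12 Hz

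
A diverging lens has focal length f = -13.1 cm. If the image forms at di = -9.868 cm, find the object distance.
1/do = 1/f − 1/di → do = 40 cm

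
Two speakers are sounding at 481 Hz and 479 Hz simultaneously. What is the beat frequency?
2 Hz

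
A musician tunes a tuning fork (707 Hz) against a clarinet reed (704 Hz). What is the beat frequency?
3 Hz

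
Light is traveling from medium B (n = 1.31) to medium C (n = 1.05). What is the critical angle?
θc = arcsin(n₂/n₁) = 53.28°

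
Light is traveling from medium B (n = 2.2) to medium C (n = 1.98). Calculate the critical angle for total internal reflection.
θc = arcsin(n₂/n₁) = 64.16°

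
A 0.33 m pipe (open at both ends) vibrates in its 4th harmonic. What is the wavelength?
λₙ = 2L/n = 0.165 m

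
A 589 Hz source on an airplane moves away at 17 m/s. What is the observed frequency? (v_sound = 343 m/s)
f_obs = f·v/(v + v_s) = 561.2 Hz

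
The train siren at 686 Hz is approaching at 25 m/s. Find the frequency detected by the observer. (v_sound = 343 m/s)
f_obs = f·v/(v − v_s) = 739.9 Hz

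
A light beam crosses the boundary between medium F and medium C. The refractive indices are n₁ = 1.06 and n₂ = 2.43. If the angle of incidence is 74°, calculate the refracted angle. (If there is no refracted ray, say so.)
sin θ₂ = (n₁/n₂)·sin θ₁ = 0.4193 → θ₂ = 24.79°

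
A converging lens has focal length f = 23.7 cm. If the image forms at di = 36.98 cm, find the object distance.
1/do = 1/f − 1/di → do = 66 cm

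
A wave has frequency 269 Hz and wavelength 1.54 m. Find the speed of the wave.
v = fλ = 414.3 m/s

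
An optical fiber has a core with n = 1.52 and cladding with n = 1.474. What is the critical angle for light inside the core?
θc = arcsin(n_cladding/n_core) = 75.87°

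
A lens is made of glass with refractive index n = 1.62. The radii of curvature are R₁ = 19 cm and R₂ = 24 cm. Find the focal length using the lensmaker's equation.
1/f = (n − 1)(1/R₁ − 1/R₂) → f = 147.1 cm (converging lens)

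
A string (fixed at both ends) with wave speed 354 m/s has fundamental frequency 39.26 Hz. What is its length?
L = v/(2f₁) = 4.508 m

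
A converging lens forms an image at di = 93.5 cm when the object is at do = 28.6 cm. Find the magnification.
M = −di/do = -3.269 (inverted image)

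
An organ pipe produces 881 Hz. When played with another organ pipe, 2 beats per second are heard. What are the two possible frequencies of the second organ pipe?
f₂ = 881 ± 2 Hz → 883 Hz or 879 Hz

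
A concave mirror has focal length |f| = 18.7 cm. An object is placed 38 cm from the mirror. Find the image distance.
f = +18.7 cm (concave); 1/di = 1/f − 1/do → di = 36.82 cm (real image, in front of mirror)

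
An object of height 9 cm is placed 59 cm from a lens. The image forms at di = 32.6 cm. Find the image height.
hi = (-di/do) × ho = -4.973 cm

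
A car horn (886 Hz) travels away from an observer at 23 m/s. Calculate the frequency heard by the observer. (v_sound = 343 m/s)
f_obs = f·v/(v + v_s) = 830.3 Hz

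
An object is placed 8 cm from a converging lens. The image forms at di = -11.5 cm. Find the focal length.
1/f = 1/do + 1/di → f = 26.29 cm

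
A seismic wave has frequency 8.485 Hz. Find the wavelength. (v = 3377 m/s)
λ = v/f = 398 m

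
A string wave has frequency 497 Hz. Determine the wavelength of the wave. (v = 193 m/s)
λ = v/f = 0.3883 m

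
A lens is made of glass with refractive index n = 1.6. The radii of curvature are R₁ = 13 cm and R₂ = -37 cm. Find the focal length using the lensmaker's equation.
1/f = (n − 1)(1/R₁ − 1/R₂) → f = 16.03 cm (converging lens)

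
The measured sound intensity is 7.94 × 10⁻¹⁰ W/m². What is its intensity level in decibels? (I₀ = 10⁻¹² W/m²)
β = 10·log₁₀(I/I₀) = 29 dB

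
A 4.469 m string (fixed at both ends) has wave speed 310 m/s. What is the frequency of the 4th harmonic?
fₙ = nv/(2L) = 138.7 Hz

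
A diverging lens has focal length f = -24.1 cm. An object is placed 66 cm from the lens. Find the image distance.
1/di = 1/f − 1/do → di = -17.65 cm (virtual image)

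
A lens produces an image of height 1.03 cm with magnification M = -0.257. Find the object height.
ho = |hi|/|M| = 4.008 cm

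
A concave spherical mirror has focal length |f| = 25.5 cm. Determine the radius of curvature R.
R = 2|f| = 51 cm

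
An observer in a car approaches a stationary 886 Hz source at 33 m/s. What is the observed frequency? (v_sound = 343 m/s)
f_obs = f·(v + v_o)/v = 971.2 Hz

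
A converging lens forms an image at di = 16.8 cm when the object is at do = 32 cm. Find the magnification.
M = −di/do = -0.525 (inverted image)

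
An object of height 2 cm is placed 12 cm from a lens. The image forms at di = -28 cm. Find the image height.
hi = (-di/do) × ho = 4.667 cm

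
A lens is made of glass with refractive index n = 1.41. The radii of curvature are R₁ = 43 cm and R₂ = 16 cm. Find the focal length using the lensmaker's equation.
1/f = (n − 1)(1/R₁ − 1/R₂) → f = -62.15 cm (diverging lens)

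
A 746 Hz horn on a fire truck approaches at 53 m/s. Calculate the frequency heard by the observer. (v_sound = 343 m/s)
f_obs = f·v/(v − v_s) = 882.3 Hz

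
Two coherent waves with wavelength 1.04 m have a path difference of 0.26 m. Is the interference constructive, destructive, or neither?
neither (partial) — path difference = 0.25λ, neither a whole number of wavelengths nor an odd multiple of λ/2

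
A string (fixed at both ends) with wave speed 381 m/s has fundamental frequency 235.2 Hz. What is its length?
L = v/(2f₁) = 0.8099 m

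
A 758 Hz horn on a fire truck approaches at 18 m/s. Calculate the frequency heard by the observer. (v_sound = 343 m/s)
f_obs = f·v/(v − v_s) = 800 Hz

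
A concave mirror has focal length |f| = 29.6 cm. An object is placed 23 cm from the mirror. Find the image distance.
f = +29.6 cm (concave); 1/di = 1/f − 1/do → di = -103.2 cm (virtual image, behind mirror)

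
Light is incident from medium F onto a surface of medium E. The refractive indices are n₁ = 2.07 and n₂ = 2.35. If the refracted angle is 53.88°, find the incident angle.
sin θ₁ = (n₂/n₁)·sin θ₂ → θ₁ = 66.5°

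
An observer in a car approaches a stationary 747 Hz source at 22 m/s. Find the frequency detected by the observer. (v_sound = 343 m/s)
f_obs = f·(v + v_o)/v = 794.9 Hz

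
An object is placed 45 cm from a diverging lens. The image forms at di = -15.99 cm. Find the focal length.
1/f = 1/do + 1/di → f = -24.8 cm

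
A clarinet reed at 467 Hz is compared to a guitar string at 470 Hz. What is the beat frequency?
3 Hz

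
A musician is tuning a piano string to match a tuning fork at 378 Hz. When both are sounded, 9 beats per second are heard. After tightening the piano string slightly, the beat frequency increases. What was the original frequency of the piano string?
387 Hz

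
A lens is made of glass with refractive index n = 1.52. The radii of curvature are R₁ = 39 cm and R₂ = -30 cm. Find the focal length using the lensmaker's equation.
1/f = (n − 1)(1/R₁ − 1/R₂) → f = 32.61 cm (converging lens)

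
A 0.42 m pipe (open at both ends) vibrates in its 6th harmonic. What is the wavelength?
λₙ = 2L/n = 0.14 m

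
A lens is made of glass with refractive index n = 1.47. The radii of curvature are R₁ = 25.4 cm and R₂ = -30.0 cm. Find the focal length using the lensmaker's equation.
1/f = (n − 1)(1/R₁ − 1/R₂) → f = 29.26 cm (converging lens)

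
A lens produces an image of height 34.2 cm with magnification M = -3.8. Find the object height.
ho = |hi|/|M| = 9 cm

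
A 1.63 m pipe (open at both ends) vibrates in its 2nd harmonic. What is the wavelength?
λₙ = 2L/n = 1.63 m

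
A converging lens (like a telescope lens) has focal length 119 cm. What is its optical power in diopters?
P = 1/f = 0.8403 D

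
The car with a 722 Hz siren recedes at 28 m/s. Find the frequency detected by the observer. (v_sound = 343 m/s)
f_obs = f·v/(v + v_s) = 667.5 Hz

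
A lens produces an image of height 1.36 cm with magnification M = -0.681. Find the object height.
ho = |hi|/|M| = 1.997 cm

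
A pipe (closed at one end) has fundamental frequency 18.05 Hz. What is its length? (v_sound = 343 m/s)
L = v/(4f₁) = 4.751 m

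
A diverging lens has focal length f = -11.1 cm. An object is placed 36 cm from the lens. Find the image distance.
1/di = 1/f − 1/do → di = -8.484 cm (virtual image)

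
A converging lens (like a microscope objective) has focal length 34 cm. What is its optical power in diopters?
P = 1/f = 2.941 D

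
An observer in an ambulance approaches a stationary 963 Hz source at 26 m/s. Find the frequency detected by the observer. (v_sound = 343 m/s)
f_obs = f·(v + v_o)/v = 1036 Hz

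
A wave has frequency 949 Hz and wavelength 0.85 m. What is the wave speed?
v = fλ = 806.6 m/s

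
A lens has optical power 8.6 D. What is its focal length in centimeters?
f = 1/P = 11.63 cm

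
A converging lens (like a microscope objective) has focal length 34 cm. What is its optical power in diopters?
P = 1/f = 2.941 D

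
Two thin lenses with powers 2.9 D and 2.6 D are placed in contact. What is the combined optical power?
P_total = P₁ + P₂ = 5.5 D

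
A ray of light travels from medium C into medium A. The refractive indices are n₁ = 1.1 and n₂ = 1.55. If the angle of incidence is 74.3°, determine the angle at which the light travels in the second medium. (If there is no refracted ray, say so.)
sin θ₂ = (n₁/n₂)·sin θ₁ = 0.6832 → θ₂ = 43.09°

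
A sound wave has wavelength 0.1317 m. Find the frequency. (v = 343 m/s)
f = v/λ = 2604 Hz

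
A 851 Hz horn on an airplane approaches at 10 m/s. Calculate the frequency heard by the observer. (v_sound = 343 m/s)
f_obs = f·v/(v − v_s) = 876.6 Hz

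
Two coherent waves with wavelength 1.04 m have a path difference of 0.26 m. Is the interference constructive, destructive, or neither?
neither (partial) — path difference = 0.25λ, neither a whole number of wavelengths nor an odd multiple of λ/2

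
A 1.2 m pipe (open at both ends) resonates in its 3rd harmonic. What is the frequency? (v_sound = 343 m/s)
fₙ = nv/(2L) = 428.8 Hz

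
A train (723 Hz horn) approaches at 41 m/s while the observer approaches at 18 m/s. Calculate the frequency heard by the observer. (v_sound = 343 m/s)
f_obs = f·(v + v_o)/(v − v_s) = 864.2 Hz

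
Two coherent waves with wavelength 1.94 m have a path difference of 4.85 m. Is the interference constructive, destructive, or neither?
destructive — path difference = 2.5λ, an odd multiple of λ/2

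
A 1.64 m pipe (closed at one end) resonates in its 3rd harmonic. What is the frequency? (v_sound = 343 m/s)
fₙ = nv/(4L) = 156.9 Hz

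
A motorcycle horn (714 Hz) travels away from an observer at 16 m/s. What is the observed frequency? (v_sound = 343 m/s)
f_obs = f·v/(v + v_s) = 682.2 Hz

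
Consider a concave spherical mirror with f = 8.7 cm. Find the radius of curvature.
R = 2|f| = 17.4 cm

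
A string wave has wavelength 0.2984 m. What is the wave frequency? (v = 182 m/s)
f = v/λ = 609.9 Hz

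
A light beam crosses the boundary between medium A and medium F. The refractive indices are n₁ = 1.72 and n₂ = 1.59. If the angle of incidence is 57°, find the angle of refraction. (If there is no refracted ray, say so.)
sin θ₂ = (n₁/n₂)·sin θ₁ = 0.9072 → θ₂ = 65.13°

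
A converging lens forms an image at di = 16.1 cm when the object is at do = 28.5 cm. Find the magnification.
M = −di/do = -0.5649 (inverted image)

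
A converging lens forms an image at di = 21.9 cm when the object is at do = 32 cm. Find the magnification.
M = −di/do = -0.6844 (inverted image)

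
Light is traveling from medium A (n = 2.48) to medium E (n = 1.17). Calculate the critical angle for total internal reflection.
θc = arcsin(n₂/n₁) = 28.15°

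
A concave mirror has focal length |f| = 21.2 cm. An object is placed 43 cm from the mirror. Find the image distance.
f = +21.2 cm (concave); 1/di = 1/f − 1/do → di = 41.82 cm (real image, in front of mirror)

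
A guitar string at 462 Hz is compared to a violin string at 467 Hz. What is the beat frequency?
5 Hz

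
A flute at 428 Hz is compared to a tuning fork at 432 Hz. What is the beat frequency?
4 Hz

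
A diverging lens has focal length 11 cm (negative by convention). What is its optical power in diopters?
P = 1/f = -9.091 D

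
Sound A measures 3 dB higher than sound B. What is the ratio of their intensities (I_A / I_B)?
I_A/I_B = 10^(Δβ/10) = 1.995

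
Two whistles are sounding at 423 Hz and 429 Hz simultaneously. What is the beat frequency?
6 Hz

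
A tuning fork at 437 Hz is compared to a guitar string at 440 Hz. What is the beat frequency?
3 Hz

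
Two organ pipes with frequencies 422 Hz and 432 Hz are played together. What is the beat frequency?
10 Hz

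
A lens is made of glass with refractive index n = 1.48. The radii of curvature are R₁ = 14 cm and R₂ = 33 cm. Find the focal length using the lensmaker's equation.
1/f = (n − 1)(1/R₁ − 1/R₂) → f = 50.66 cm (converging lens)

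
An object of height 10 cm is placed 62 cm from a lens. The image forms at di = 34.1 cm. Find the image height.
hi = (-di/do) × ho = -5.5 cm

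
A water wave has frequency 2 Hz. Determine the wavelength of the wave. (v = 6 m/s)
λ = v/f = 3 m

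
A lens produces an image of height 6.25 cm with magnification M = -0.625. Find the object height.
ho = |hi|/|M| = 10 cm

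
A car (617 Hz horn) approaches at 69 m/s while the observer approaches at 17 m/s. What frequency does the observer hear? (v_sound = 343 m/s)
f_obs = f·(v + v_o)/(v − v_s) = 810.7 Hz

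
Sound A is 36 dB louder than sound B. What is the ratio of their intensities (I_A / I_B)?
I_A/I_B = 10^(Δβ/10) = 3981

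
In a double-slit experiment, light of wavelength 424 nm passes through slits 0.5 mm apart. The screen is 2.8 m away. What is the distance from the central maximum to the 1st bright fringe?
y = mλL/d = 2.374 mm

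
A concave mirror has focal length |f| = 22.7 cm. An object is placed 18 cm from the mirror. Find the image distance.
f = +22.7 cm (concave); 1/di = 1/f − 1/do → di = -86.94 cm (virtual image, behind mirror)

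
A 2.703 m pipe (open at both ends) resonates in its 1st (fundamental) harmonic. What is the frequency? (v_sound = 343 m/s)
fₙ = nv/(2L) = 63.45 Hz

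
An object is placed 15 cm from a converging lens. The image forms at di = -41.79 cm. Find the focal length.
1/f = 1/do + 1/di → f = 23.4 cm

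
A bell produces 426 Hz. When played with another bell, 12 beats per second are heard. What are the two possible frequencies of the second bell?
f₂ = 426 ± 12 Hz → 438 Hz or 414 Hz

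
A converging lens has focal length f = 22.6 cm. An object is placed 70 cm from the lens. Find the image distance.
1/di = 1/f − 1/do → di = 33.38 cm (real image)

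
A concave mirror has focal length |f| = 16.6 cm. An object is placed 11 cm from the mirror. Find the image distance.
f = +16.6 cm (concave); 1/di = 1/f − 1/do → di = -32.61 cm (virtual image, behind mirror)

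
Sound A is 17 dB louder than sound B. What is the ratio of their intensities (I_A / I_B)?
I_A/I_B = 10^(Δβ/10) = 50.12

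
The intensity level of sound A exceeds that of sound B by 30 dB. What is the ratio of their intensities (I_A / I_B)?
I_A/I_B = 10^(Δβ/10) = 1000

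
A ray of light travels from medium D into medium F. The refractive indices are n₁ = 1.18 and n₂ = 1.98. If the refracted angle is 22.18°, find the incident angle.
sin θ₁ = (n₂/n₁)·sin θ₂ → θ₁ = 39.31°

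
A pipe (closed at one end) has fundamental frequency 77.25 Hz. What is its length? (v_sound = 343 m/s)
L = v/(4f₁) = 1.11 m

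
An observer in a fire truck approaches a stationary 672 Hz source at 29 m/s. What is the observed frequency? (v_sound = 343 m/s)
f_obs = f·(v + v_o)/v = 728.8 Hz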